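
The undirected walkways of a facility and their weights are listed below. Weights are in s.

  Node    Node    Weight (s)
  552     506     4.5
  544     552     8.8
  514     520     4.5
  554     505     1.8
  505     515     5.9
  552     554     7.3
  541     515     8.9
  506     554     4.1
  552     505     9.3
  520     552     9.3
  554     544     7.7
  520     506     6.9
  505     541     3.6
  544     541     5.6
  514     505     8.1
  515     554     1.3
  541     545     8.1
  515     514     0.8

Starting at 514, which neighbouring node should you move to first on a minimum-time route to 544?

Enumerating some paths:
514 - 515 - 554 - 544: 0.8+1.3+7.7 = 9.8
514 - 515 - 541 - 544: 0.8+8.9+5.6 = 15.3
514 - 515 - 505 - 541 - 544: 0.8+5.9+3.6+5.6 = 15.9
514 - 515 - 554 - 505 - 541 - 544: 0.8+1.3+1.8+3.6+5.6 = 13.1
Cheapest is 514 - 515 - 554 - 544 at 9.8 s.
So from 514 the first move is to 515.

515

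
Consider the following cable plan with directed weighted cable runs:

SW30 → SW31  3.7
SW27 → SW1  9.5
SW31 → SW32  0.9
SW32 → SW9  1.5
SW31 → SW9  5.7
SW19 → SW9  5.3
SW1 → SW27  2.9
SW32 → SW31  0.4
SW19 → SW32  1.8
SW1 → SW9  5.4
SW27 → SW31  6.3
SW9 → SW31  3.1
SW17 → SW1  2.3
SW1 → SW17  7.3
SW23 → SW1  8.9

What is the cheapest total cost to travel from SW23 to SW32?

18.3

Shortest distances from SW23:
SW23: 0
SW1: 8.9  (via SW23)
SW27: 11.8  (via SW1)
SW9: 14.3  (via SW1)
SW17: 16.2  (via SW1)
SW31: 17.4  (via SW9)
SW32: 18.3  (via SW31)
Shortest route: SW23 → SW1 → SW9 → SW31 → SW32 = 18.3.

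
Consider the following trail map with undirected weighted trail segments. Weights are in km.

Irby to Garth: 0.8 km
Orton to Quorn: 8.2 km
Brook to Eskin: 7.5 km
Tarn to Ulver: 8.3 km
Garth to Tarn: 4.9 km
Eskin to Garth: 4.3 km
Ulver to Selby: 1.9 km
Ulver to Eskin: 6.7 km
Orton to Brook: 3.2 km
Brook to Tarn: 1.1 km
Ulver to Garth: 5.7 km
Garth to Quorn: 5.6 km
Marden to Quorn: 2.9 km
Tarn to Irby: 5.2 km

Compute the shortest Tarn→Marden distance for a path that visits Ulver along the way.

22.5 km

Shortest Tarn→Ulver: Tarn → Ulver = 8.3
Shortest Ulver→Marden: Ulver → Garth → Quorn → Marden = 14.2
Total via Ulver: 8.3 + 14.2 = 22.5 km.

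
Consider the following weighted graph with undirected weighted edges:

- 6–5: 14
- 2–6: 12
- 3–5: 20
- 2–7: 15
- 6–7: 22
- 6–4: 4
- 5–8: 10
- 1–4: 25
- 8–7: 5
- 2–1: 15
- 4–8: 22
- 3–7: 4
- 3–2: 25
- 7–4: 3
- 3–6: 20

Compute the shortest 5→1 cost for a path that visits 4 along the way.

Shortest 5→4: 5 → 6 → 4 = 18
Best 4 to 1: 4 → 1 costing 25
Total via 4: 18 + 25 = 43.

43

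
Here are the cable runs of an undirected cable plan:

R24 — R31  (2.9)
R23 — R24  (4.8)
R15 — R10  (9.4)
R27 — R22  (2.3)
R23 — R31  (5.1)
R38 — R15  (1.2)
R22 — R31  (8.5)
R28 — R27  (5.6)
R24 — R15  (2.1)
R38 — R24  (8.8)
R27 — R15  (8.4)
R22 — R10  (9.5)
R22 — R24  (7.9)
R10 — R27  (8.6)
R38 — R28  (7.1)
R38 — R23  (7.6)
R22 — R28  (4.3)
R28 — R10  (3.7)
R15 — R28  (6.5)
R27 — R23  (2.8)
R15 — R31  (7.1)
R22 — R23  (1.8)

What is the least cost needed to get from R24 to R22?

6.6

Candidate routes:
R24 - R22: 7.9 = 7.9
R24 - R23 - R22: 4.8+1.8 = 6.6
The minimum is 6.6 via R24 - R23 - R22.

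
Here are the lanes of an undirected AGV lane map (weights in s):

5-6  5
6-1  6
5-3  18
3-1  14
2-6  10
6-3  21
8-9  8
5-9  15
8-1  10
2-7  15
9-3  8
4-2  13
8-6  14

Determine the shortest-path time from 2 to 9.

30 s

Candidate routes:
2 - 6 - 5 - 9: 10+5+15 = 30
2 - 6 - 1 - 8 - 9: 10+6+10+8 = 34
2 - 6 - 1 - 3 - 9: 10+6+14+8 = 38
2 - 6 - 8 - 9: 10+14+8 = 32
Cheapest is 2 - 6 - 5 - 9 at 30 s.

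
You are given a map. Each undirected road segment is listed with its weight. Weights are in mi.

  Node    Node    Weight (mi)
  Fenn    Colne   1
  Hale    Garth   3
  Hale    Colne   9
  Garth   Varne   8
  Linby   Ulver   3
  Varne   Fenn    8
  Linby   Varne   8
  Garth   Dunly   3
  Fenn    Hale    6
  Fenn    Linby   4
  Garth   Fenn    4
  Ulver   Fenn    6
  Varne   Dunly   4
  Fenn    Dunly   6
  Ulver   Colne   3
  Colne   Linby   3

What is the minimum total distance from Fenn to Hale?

Settle nodes by increasing distance from Fenn:
Fenn: 0
Colne: 1  (via Fenn)
Garth: 4  (via Fenn)
Linby: 4  (via Fenn)
Ulver: 4  (via Colne)
Dunly: 6  (via Fenn)
Hale: 6  (via Fenn)
Shortest route: Fenn–Hale = 6 mi.

6 mi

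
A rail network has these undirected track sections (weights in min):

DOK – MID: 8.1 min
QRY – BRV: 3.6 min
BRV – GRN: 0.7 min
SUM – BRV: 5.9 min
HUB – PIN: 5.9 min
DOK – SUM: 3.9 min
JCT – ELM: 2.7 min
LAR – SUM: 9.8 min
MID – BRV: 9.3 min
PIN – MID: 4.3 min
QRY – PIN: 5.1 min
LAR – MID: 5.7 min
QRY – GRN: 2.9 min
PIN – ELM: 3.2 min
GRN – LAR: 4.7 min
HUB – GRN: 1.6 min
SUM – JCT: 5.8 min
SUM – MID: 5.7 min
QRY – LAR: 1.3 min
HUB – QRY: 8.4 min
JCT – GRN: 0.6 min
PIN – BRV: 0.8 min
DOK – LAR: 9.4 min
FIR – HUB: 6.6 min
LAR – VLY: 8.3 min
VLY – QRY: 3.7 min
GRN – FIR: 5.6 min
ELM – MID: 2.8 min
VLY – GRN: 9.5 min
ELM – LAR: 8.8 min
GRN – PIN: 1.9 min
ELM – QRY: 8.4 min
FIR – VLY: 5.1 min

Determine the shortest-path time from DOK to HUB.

Settle nodes by increasing distance from DOK:
DOK: 0
SUM: 3.9  (via DOK)
MID: 8.1  (via DOK)
LAR: 9.4  (via DOK)
JCT: 9.7  (via SUM)
BRV: 9.8  (via SUM)
GRN: 10.3  (via JCT)
PIN: 10.6  (via BRV)
QRY: 10.7  (via LAR)
ELM: 10.9  (via MID)
HUB: 11.9  (via GRN)
Shortest route: DOK–SUM–JCT–GRN–HUB = 11.9 min.

11.9 min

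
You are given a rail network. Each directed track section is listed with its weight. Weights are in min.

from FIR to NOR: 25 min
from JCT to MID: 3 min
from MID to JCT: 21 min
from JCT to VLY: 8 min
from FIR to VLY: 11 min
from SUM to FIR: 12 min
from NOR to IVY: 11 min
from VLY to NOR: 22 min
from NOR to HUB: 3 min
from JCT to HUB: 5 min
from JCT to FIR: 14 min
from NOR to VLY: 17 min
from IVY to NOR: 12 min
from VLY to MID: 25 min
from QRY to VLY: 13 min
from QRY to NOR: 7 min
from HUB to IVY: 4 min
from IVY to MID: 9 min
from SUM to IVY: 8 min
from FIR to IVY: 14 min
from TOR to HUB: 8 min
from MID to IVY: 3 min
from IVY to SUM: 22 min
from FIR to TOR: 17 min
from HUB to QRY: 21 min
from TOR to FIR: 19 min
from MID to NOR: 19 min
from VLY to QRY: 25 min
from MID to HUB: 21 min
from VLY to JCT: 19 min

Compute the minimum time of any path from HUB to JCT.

Compare a few routes:
HUB–IVY–MID–JCT: 4+9+21 = 34
HUB–IVY–NOR–VLY–JCT: 4+12+17+19 = 52
HUB–QRY–VLY–JCT: 21+13+19 = 53
The minimum is 34 min via HUB–IVY–MID–JCT.

34 min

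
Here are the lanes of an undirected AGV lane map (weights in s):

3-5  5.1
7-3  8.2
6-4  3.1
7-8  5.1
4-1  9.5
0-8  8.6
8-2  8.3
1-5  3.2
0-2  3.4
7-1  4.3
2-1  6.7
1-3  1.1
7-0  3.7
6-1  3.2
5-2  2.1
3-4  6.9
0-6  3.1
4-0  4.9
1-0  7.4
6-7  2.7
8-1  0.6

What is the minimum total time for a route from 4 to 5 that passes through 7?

Shortest 4→7: 4–6–7 = 5.8
Shortest 7→5: 7–1–5 = 7.5
Total via 7: 5.8 + 7.5 = 13.3 s.

13.3 s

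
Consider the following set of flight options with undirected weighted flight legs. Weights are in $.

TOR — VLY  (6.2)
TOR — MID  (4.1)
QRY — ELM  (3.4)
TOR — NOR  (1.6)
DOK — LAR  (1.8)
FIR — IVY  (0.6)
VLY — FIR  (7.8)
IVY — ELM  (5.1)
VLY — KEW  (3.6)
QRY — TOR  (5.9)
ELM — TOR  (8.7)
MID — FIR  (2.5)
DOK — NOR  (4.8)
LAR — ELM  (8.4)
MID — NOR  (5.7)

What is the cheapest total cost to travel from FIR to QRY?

$9.1

Compare a few routes:
FIR - MID - TOR - QRY: 2.5+4.1+5.9 = 12.5
FIR - MID - NOR - TOR - QRY: 2.5+5.7+1.6+5.9 = 15.7
FIR - IVY - ELM - QRY: 0.6+5.1+3.4 = 9.1
Cheapest is FIR - IVY - ELM - QRY at $9.1.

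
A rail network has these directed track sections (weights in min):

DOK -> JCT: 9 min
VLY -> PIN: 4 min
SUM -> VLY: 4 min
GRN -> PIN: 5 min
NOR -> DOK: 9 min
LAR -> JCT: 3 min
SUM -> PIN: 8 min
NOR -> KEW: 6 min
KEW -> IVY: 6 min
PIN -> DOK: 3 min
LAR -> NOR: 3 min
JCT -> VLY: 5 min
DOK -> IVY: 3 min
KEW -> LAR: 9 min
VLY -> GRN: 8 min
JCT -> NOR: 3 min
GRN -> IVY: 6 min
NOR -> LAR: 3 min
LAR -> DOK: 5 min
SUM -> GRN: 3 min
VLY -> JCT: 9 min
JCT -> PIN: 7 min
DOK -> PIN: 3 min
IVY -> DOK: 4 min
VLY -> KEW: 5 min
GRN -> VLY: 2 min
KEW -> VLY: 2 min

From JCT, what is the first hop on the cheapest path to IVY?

Enumerating some paths:
JCT–NOR–LAR–DOK–IVY: 3+3+5+3 = 14
JCT–PIN–DOK–IVY: 7+3+3 = 13
The minimum is 13 min via JCT–PIN–DOK–IVY.
So from JCT the first move is to PIN.

PIN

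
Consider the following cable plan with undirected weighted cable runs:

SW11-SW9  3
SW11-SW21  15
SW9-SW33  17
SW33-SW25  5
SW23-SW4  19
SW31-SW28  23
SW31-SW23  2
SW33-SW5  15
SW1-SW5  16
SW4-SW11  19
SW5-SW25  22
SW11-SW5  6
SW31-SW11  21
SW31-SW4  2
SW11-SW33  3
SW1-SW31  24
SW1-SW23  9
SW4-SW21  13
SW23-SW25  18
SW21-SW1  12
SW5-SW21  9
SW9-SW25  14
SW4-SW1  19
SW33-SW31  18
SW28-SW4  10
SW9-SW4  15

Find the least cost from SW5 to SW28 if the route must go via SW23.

Best SW5 to SW23: SW5–SW1–SW23 costing 25
Shortest SW23→SW28: SW23–SW31–SW4–SW28 = 14
Total via SW23: 25 + 14 = 39.

39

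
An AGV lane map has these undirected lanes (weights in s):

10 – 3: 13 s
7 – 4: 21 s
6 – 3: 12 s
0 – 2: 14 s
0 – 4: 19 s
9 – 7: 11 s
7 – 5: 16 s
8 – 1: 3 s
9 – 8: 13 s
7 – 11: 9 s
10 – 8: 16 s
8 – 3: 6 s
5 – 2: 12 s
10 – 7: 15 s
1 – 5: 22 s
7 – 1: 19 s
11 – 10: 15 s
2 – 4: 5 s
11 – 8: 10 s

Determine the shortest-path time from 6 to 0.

Compare a few routes:
6 → 3 → 8 → 11 → 7 → 5 → 2 → 0: 12+6+10+9+16+12+14 = 79
6 → 3 → 8 → 1 → 5 → 2 → 0: 12+6+3+22+12+14 = 69
6 → 3 → 8 → 11 → 7 → 4 → 0: 12+6+10+9+21+19 = 77
6 → 3 → 8 → 11 → 7 → 4 → 2 → 0: 12+6+10+9+21+5+14 = 77
Cheapest is 6 → 3 → 8 → 1 → 5 → 2 → 0 at 69 s.

69 s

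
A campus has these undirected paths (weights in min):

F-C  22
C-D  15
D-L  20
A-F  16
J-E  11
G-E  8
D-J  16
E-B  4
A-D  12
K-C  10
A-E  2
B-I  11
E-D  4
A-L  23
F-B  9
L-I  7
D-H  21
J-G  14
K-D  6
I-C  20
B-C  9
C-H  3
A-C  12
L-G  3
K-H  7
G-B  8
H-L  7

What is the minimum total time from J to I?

Settle nodes by increasing distance from J:
J: 0
E: 11  (via J)
A: 13  (via E)
G: 14  (via J)
B: 15  (via E)
D: 15  (via E)
L: 17  (via G)
K: 21  (via D)
C: 24  (via B)
F: 24  (via B)
H: 24  (via L)
I: 24  (via L)
Shortest route: J–G–L–I = 24 min.

24 min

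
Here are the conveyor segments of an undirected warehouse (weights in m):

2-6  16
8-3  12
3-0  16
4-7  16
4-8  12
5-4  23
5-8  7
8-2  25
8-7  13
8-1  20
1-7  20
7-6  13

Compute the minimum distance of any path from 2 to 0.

53 m

Enumerating some paths:
2 - 6 - 7 - 4 - 8 - 3 - 0: 16+13+16+12+12+16 = 85
2 - 6 - 7 - 1 - 8 - 3 - 0: 16+13+20+20+12+16 = 97
2 - 6 - 7 - 8 - 3 - 0: 16+13+13+12+16 = 70
2 - 8 - 3 - 0: 25+12+16 = 53
The minimum is 53 m via 2 - 8 - 3 - 0.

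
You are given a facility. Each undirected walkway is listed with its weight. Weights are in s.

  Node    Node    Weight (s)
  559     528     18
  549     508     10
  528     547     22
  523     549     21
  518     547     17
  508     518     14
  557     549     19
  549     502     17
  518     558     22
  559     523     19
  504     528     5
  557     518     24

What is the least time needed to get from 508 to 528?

Compare a few routes:
508 - 549 - 523 - 559 - 528: 10+21+19+18 = 68
508 - 518 - 547 - 528: 14+17+22 = 53
The minimum is 53 s via 508 - 518 - 547 - 528.

53 s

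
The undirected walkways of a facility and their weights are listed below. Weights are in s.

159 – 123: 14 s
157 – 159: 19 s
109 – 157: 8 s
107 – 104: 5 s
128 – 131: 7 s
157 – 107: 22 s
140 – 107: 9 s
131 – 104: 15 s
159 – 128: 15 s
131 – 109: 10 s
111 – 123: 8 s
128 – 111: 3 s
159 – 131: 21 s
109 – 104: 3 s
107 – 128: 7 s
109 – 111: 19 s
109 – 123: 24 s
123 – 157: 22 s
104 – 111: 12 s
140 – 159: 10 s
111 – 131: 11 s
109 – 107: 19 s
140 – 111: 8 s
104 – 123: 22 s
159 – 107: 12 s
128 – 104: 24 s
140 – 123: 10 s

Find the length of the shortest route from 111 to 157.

Settle nodes by increasing distance from 111:
111: 0
128: 3  (via 111)
140: 8  (via 111)
123: 8  (via 111)
131: 10  (via 128)
107: 10  (via 128)
104: 12  (via 111)
109: 15  (via 104)
159: 18  (via 128)
157: 23  (via 109)
Shortest route: 111–104–109–157 = 23 s.

23 s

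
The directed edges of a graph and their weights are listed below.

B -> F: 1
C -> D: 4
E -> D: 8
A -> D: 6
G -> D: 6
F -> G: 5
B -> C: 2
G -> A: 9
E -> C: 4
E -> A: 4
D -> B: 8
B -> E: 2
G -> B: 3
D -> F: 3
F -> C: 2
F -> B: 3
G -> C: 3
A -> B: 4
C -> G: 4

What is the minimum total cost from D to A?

Compare a few routes:
D → B → E → A: 8+2+4 = 14
D → F → G → B → E → A: 3+5+3+2+4 = 17
D → F → B → E → A: 3+3+2+4 = 12
D → F → G → A: 3+5+9 = 17
The minimum is 12 via D → F → B → E → A.

12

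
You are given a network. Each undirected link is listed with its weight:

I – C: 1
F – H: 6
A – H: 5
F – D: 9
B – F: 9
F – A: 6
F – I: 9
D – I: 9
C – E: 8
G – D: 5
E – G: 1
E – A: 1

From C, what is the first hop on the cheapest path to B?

Enumerating some paths:
C–I–D–F–B: 1+9+9+9 = 28
C–I–F–B: 1+9+9 = 19
C–E–A–F–B: 8+1+6+9 = 24
C–E–A–H–F–B: 8+1+5+6+9 = 29
Cheapest is C–I–F–B at 19.
So from C the first move is to I.

I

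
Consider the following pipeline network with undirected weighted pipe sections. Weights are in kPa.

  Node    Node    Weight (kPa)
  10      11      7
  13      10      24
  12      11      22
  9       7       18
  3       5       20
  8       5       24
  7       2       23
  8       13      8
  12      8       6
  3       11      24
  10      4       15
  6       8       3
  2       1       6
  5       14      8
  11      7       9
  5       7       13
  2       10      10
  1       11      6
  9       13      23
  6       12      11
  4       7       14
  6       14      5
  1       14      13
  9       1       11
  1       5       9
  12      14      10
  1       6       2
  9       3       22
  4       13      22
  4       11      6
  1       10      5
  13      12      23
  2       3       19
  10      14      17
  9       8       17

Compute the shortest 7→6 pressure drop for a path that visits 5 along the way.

24 kPa

Shortest 7→5: 7 → 5 = 13
Shortest 5→6: 5 → 1 → 6 = 11
Total via 5: 13 + 11 = 24 kPa.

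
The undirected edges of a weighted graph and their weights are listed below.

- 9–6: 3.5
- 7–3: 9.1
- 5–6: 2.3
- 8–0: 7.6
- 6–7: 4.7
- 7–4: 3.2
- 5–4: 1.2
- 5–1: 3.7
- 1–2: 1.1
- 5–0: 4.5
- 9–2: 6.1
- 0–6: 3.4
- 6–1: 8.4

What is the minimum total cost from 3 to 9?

Enumerating some paths:
3 → 7 → 4 → 5 → 6 → 9: 9.1+3.2+1.2+2.3+3.5 = 19.3
3 → 7 → 6 → 9: 9.1+4.7+3.5 = 17.3
Cheapest is 3 → 7 → 6 → 9 at 17.3.

17.3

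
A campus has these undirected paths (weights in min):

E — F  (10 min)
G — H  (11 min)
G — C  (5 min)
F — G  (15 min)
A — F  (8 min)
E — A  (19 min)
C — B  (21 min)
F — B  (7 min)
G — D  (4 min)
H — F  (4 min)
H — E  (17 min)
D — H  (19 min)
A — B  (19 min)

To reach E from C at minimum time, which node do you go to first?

G

Compare a few routes:
C–G–F–E: 5+15+10 = 30
C–G–H–E: 5+11+17 = 33
The minimum is 30 min via C–G–F–E.
So from C the first move is to G.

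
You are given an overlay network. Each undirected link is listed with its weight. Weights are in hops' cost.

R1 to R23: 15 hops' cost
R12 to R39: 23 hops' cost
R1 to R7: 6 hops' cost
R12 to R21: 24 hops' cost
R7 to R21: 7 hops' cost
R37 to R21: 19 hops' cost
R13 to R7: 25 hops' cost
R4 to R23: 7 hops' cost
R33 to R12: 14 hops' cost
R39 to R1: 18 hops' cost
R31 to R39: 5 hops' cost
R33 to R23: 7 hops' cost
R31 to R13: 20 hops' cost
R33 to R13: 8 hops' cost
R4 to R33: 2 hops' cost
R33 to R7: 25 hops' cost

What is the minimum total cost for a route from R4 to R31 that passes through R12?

44 hops' cost

Shortest R4→R12: R4–R33–R12 = 16
Shortest R12→R31: R12–R39–R31 = 28
Total via R12: 16 + 28 = 44 hops' cost.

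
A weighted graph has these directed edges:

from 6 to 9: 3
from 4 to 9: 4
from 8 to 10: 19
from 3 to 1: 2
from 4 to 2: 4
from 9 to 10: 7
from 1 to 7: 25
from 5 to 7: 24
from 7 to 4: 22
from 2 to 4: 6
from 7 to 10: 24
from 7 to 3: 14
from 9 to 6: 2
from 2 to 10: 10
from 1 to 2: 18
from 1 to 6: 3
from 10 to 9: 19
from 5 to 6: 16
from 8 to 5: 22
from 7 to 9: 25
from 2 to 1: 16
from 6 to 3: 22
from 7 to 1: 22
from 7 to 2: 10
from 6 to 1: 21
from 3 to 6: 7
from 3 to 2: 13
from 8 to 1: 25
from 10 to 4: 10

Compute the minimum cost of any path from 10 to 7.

Enumerating some paths:
10–4–9–6–1–7: 10+4+2+21+25 = 62
10–4–2–1–7: 10+4+16+25 = 55
10–4–9–6–3–1–7: 10+4+2+22+2+25 = 65
The minimum is 55 via 10–4–2–1–7.

55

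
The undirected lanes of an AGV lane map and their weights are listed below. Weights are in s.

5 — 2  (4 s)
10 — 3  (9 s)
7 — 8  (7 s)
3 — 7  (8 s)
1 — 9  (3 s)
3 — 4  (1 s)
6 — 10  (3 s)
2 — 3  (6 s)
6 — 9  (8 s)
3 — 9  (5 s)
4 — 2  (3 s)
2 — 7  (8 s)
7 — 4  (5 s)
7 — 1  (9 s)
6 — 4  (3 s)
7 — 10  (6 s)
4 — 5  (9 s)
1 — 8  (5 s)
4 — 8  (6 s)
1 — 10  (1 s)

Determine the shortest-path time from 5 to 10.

13 s

Candidate routes:
5–2–4–3–10: 4+3+1+9 = 17
5–2–4–6–10: 4+3+3+3 = 13
5–4–6–10: 9+3+3 = 15
5–2–3–4–6–10: 4+6+1+3+3 = 17
Cheapest is 5–2–4–6–10 at 13 s.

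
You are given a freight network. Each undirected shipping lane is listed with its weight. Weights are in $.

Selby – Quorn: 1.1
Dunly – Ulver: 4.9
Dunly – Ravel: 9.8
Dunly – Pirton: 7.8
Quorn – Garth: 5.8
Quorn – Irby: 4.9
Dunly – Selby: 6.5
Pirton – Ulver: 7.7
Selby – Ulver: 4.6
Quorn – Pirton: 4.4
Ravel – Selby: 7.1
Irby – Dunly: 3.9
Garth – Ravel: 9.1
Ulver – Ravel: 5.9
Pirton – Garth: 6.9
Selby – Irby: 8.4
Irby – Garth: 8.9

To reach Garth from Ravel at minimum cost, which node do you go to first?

Candidate routes:
Ravel → Garth: 9.1 = 9.1
Ravel → Selby → Quorn → Garth: 7.1+1.1+5.8 = 14
Ravel → Ulver → Selby → Quorn → Garth: 5.9+4.6+1.1+5.8 = 17.4
The minimum is $9.1 via Ravel → Garth.
So from Ravel the first move is to Garth.

Garth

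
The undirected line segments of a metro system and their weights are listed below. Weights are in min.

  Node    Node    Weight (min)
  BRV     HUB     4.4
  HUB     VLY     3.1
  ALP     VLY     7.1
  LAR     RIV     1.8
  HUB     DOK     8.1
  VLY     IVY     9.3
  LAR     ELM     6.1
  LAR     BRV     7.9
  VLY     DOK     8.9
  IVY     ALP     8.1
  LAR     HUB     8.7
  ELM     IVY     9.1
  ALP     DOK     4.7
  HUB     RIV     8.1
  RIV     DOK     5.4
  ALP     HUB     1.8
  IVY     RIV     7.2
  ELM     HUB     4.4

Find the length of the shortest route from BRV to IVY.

Enumerating some paths:
BRV → LAR → RIV → IVY: 7.9+1.8+7.2 = 16.9
BRV → HUB → ALP → IVY: 4.4+1.8+8.1 = 14.3
BRV → HUB → VLY → IVY: 4.4+3.1+9.3 = 16.8
BRV → HUB → ELM → IVY: 4.4+4.4+9.1 = 17.9
Cheapest is BRV → HUB → ALP → IVY at 14.3 min.

14.3 min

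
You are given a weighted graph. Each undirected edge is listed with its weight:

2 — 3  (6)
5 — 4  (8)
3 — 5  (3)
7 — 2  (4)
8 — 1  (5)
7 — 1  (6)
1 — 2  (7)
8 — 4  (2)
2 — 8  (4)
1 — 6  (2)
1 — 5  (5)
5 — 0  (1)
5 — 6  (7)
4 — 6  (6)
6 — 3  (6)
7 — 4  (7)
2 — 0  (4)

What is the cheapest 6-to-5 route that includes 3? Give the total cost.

Best 6 to 3: 6 → 3 costing 6
Best 3 to 5: 3 → 5 costing 3
Total via 3: 6 + 3 = 9.

9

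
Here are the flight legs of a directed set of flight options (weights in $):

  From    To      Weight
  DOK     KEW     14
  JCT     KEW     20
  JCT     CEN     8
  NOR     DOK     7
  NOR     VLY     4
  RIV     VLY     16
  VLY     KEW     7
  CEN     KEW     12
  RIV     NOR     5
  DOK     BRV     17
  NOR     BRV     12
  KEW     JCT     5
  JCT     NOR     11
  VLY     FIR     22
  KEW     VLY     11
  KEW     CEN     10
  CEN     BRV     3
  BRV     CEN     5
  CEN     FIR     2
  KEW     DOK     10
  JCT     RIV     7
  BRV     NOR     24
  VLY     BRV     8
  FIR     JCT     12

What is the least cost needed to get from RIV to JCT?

Enumerating some paths:
RIV–NOR–VLY–BRV–CEN–FIR–JCT: 5+4+8+5+2+12 = 36
RIV–VLY–KEW–JCT: 16+7+5 = 28
RIV–NOR–DOK–KEW–JCT: 5+7+14+5 = 31
RIV–NOR–VLY–KEW–JCT: 5+4+7+5 = 21
The minimum is $21 via RIV–NOR–VLY–KEW–JCT.

$21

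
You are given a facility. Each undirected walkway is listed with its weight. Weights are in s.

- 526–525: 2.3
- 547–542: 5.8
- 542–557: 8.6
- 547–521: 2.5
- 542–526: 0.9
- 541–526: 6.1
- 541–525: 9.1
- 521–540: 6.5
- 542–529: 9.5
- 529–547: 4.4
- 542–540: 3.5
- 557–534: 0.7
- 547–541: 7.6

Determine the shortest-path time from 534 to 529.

18.8 s

Candidate routes:
534 - 557 - 542 - 540 - 521 - 547 - 529: 0.7+8.6+3.5+6.5+2.5+4.4 = 26.2
534 - 557 - 542 - 526 - 541 - 547 - 529: 0.7+8.6+0.9+6.1+7.6+4.4 = 28.3
534 - 557 - 542 - 547 - 529: 0.7+8.6+5.8+4.4 = 19.5
534 - 557 - 542 - 529: 0.7+8.6+9.5 = 18.8
Cheapest is 534 - 557 - 542 - 529 at 18.8 s.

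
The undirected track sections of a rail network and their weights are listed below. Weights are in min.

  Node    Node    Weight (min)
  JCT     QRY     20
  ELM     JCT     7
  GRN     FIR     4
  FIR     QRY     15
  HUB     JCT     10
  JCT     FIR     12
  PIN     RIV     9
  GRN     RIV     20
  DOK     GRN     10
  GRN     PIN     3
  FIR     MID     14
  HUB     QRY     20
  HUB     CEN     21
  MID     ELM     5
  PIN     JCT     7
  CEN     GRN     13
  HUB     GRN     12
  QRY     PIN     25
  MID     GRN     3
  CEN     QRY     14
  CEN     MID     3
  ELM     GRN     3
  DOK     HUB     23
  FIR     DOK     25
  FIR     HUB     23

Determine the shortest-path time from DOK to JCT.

20 min

Compare a few routes:
DOK → GRN → MID → ELM → JCT: 10+3+5+7 = 25
DOK → GRN → ELM → JCT: 10+3+7 = 20
The minimum is 20 min via DOK → GRN → ELM → JCT.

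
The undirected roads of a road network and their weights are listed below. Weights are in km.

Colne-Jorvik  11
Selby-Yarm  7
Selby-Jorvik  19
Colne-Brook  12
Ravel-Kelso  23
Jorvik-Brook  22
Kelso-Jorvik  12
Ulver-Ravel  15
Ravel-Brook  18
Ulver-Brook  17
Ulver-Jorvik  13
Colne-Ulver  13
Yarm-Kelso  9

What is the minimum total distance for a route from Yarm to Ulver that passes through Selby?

Best Yarm to Selby: Yarm → Selby costing 7
Best Selby to Ulver: Selby → Jorvik → Ulver costing 32
Total via Selby: 7 + 32 = 39 km.

39 km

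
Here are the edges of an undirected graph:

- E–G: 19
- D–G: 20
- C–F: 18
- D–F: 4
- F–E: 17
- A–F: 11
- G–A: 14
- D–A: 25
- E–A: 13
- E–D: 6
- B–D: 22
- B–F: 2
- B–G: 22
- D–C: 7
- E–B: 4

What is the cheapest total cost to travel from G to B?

Candidate routes:
G → D → F → B: 20+4+2 = 26
G → B: 22 = 22
G → E → B: 19+4 = 23
Cheapest is G → B at 22.

22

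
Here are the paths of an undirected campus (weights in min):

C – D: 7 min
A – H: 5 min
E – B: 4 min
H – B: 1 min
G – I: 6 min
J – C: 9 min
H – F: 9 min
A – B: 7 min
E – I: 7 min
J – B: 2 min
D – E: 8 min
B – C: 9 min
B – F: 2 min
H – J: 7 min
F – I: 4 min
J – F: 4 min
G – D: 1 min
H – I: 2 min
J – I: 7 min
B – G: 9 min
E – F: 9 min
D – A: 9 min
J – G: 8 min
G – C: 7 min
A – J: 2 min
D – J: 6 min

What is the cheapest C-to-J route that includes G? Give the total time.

14 min

Best C to G: C–G costing 7
Shortest G→J: G–D–J = 7
Total via G: 7 + 7 = 14 min.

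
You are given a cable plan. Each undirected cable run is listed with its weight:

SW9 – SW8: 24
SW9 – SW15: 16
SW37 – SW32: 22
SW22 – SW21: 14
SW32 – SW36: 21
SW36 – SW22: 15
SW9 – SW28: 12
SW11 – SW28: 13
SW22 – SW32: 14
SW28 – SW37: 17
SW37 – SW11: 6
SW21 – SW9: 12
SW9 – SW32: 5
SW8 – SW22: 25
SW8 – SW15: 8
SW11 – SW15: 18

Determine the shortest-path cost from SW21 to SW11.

37

Compare a few routes:
SW21 → SW9 → SW28 → SW11: 12+12+13 = 37
SW21 → SW9 → SW32 → SW37 → SW11: 12+5+22+6 = 45
SW21 → SW9 → SW15 → SW11: 12+16+18 = 46
Cheapest is SW21 → SW9 → SW28 → SW11 at 37.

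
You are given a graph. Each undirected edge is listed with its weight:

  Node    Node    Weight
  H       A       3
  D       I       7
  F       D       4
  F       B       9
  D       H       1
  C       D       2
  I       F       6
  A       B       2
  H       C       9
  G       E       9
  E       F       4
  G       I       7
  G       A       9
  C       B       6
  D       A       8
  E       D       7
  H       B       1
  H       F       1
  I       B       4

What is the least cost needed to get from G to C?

15

Shortest distances from G:
G: 0
I: 7  (via G)
A: 9  (via G)
E: 9  (via G)
B: 11  (via I)
H: 12  (via A)
D: 13  (via H)
F: 13  (via I)
C: 15  (via D)
Shortest route: G–A–H–D–C = 15.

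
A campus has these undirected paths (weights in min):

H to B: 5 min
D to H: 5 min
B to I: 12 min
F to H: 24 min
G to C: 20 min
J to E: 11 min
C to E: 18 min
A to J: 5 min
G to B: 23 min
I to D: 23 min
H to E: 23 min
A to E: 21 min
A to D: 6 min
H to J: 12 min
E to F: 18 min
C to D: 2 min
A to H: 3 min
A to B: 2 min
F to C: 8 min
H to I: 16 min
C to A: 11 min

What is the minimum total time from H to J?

8 min

Running Dijkstra from H:
H: 0
A: 3  (via H)
B: 5  (via H)
D: 5  (via H)
C: 7  (via D)
J: 8  (via A)
Shortest route: H–A–J = 8 min.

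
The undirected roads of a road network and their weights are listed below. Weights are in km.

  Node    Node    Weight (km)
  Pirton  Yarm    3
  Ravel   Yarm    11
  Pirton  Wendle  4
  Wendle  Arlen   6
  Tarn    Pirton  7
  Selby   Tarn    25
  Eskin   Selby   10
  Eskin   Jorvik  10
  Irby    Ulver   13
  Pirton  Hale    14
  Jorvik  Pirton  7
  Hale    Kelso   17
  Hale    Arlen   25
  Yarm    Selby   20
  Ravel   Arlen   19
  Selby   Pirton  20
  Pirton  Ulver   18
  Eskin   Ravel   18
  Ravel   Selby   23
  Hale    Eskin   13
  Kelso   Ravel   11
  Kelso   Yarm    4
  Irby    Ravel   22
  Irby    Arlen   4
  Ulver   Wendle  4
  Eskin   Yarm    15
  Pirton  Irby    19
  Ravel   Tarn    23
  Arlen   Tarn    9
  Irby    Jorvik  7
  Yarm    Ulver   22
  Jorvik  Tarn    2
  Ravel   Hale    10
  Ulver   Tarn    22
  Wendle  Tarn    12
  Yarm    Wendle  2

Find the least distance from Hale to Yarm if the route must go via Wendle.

Shortest Hale→Wendle: Hale → Pirton → Wendle = 18
Shortest Wendle→Yarm: Wendle → Yarm = 2
Total via Wendle: 18 + 2 = 20 km.

20 km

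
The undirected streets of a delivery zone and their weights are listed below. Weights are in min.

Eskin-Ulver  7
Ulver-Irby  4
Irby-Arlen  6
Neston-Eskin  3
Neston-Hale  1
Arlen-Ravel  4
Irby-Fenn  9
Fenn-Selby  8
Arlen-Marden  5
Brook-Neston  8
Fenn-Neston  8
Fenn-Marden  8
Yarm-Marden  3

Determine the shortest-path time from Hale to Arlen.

Enumerating some paths:
Hale–Neston–Eskin–Ulver–Irby–Arlen: 1+3+7+4+6 = 21
Hale–Neston–Fenn–Irby–Arlen: 1+8+9+6 = 24
Hale–Neston–Eskin–Ulver–Irby–Fenn–Marden–Arlen: 1+3+7+4+9+8+5 = 37
Hale–Neston–Fenn–Marden–Arlen: 1+8+8+5 = 22
Cheapest is Hale–Neston–Eskin–Ulver–Irby–Arlen at 21 min.

21 min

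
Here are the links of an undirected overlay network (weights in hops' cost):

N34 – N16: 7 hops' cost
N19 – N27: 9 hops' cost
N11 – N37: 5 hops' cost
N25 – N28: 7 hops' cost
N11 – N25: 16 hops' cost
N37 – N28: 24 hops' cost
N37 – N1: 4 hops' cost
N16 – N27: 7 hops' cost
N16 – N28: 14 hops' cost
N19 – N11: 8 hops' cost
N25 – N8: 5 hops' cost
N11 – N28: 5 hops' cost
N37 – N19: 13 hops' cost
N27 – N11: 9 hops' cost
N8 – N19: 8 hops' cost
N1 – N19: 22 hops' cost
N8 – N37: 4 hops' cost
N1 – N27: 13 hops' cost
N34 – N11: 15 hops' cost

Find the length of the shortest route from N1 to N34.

24 hops' cost

Settle nodes by increasing distance from N1:
N1: 0
N37: 4  (via N1)
N8: 8  (via N37)
N11: 9  (via N37)
N25: 13  (via N8)
N27: 13  (via N1)
N28: 14  (via N11)
N19: 16  (via N8)
N16: 20  (via N27)
N34: 24  (via N11)
Shortest route: N1 → N37 → N11 → N34 = 24 hops' cost.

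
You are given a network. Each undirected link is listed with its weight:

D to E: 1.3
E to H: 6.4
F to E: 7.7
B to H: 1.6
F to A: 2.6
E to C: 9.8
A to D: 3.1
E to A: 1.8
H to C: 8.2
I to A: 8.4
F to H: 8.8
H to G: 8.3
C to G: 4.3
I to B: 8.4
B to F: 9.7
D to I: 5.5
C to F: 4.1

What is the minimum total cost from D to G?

14.1

Candidate routes:
D - A - F - C - G: 3.1+2.6+4.1+4.3 = 14.1
D - E - C - G: 1.3+9.8+4.3 = 15.4
The minimum is 14.1 via D - A - F - C - G.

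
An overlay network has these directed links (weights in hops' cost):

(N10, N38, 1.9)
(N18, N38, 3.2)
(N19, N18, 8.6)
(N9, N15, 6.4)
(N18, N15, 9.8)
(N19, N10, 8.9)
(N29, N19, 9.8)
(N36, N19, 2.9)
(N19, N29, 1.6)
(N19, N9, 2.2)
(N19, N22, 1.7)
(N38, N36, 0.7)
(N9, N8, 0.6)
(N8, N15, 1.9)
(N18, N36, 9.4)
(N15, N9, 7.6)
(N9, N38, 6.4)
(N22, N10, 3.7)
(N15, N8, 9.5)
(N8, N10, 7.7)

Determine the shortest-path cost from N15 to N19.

17.6 hops' cost

Running Dijkstra from N15:
N15: 0
N9: 7.6  (via N15)
N8: 8.2  (via N9)
N38: 14  (via N9)
N36: 14.7  (via N38)
N10: 15.9  (via N8)
N19: 17.6  (via N36)
Shortest route: N15 → N9 → N38 → N36 → N19 = 17.6 hops' cost.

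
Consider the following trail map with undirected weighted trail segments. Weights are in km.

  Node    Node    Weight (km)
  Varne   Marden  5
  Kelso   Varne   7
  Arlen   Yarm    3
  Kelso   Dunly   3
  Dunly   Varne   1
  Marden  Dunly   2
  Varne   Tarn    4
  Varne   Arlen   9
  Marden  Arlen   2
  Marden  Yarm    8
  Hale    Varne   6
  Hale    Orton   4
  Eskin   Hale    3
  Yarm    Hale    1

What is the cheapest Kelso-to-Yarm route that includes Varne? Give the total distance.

Best Kelso to Varne: Kelso–Dunly–Varne costing 4
Shortest Varne→Yarm: Varne–Hale–Yarm = 7
Total via Varne: 4 + 7 = 11 km.

11 km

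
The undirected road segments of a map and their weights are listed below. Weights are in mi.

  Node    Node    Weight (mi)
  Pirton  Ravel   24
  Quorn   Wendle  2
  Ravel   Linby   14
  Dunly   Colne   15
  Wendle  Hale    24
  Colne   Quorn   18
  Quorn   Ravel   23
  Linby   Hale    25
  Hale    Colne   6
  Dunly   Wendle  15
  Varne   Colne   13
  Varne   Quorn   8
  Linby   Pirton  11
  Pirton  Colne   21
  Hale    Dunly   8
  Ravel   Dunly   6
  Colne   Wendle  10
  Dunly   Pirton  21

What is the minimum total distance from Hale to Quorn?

18 mi

Enumerating some paths:
Hale - Colne - Quorn: 6+18 = 24
Hale - Dunly - Wendle - Quorn: 8+15+2 = 25
Hale - Colne - Wendle - Quorn: 6+10+2 = 18
Cheapest is Hale - Colne - Wendle - Quorn at 18 mi.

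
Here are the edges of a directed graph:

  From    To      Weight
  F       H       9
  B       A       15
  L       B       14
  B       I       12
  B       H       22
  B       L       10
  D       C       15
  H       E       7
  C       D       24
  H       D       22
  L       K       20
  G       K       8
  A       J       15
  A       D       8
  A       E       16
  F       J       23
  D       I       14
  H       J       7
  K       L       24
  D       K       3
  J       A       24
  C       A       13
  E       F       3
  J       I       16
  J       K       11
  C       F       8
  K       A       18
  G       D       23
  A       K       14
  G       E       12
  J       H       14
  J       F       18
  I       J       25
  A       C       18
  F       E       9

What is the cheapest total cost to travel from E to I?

35

Enumerating some paths:
E → F → H → J → I: 3+9+7+16 = 35
E → F → J → I: 3+23+16 = 42
Cheapest is E → F → H → J → I at 35.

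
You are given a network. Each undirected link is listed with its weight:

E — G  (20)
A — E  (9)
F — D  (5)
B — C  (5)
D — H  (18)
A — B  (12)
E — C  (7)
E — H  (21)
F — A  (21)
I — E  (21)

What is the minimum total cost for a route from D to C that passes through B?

Shortest D→B: D–F–A–B = 38
Shortest B→C: B–C = 5
Total via B: 38 + 5 = 43.

43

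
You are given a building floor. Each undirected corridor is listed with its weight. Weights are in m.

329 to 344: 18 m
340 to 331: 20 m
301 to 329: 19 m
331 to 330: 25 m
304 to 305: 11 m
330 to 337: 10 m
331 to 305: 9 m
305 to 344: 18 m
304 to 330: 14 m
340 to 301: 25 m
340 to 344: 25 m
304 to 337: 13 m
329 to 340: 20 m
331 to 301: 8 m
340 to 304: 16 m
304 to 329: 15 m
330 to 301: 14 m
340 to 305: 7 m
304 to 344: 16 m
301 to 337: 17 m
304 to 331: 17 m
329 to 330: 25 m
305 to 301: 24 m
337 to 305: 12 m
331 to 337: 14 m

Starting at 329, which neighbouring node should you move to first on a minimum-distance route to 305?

Enumerating some paths:
329 - 301 - 331 - 305: 19+8+9 = 36
329 - 304 - 305: 15+11 = 26
329 - 344 - 305: 18+18 = 36
329 - 340 - 305: 20+7 = 27
The minimum is 26 m via 329 - 304 - 305.
So from 329 the first move is to 304.

304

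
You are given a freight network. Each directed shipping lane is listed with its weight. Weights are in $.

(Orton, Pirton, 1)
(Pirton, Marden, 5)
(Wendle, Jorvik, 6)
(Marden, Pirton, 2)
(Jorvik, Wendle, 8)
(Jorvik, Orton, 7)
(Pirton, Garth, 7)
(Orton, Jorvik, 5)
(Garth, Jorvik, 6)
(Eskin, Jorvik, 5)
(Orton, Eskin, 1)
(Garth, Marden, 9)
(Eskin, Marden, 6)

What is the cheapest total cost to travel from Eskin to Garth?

$15

Settle nodes by increasing distance from Eskin:
Eskin: 0
Jorvik: 5  (via Eskin)
Marden: 6  (via Eskin)
Pirton: 8  (via Marden)
Orton: 12  (via Jorvik)
Wendle: 13  (via Jorvik)
Garth: 15  (via Pirton)
Shortest route: Eskin → Marden → Pirton → Garth = $15.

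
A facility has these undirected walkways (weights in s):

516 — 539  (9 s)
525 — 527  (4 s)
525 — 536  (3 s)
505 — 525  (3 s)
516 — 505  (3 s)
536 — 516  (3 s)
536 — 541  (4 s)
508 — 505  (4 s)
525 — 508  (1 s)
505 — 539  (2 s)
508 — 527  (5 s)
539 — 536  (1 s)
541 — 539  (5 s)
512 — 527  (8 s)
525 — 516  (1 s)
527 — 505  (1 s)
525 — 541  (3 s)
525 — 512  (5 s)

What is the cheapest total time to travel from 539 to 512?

Settle nodes by increasing distance from 539:
539: 0
536: 1  (via 539)
505: 2  (via 539)
527: 3  (via 505)
525: 4  (via 536)
516: 4  (via 536)
541: 5  (via 539)
508: 5  (via 525)
512: 9  (via 525)
Shortest route: 539 → 536 → 525 → 512 = 9 s.

9 s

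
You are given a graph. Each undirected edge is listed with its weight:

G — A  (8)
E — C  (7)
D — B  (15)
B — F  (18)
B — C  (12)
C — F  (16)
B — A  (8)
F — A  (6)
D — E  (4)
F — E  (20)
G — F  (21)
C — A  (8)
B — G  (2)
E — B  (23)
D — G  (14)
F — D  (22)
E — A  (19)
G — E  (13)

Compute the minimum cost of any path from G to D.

Running Dijkstra from G:
G: 0
B: 2  (via G)
A: 8  (via G)
E: 13  (via G)
C: 14  (via B)
D: 14  (via G)
Shortest route: G–D = 14.

14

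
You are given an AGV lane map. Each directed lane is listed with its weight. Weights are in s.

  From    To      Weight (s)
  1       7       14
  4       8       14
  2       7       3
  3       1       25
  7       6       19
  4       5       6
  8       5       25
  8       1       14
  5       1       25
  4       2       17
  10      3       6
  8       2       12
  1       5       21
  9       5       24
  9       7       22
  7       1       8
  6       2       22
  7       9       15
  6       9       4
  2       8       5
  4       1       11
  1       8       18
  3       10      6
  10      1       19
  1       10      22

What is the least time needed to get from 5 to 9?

Compare a few routes:
5–1–7–9: 25+14+15 = 54
5–1–7–6–9: 25+14+19+4 = 62
Cheapest is 5–1–7–9 at 54 s.

54 s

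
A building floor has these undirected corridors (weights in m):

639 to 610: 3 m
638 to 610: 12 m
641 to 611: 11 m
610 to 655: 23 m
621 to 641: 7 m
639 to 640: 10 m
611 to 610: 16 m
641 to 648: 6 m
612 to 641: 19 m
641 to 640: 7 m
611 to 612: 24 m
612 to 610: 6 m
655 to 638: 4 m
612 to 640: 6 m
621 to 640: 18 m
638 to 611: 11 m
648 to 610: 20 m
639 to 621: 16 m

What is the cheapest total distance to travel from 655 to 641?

26 m

Compare a few routes:
655 - 638 - 610 - 612 - 640 - 641: 4+12+6+6+7 = 35
655 - 638 - 611 - 641: 4+11+11 = 26
The minimum is 26 m via 655 - 638 - 611 - 641.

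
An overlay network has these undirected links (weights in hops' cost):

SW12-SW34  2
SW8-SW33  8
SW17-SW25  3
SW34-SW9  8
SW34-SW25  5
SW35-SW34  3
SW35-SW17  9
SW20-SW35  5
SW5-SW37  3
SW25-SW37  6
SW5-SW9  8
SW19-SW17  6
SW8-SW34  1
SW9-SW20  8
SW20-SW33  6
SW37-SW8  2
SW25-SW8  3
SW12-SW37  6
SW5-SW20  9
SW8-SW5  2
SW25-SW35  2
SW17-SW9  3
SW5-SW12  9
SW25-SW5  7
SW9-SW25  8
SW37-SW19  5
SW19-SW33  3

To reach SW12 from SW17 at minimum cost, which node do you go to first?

SW25

Candidate routes:
SW17 - SW25 - SW35 - SW34 - SW12: 3+2+3+2 = 10
SW17 - SW25 - SW8 - SW34 - SW12: 3+3+1+2 = 9
SW17 - SW25 - SW34 - SW12: 3+5+2 = 10
The minimum is 9 hops' cost via SW17 - SW25 - SW8 - SW34 - SW12.
So from SW17 the first move is to SW25.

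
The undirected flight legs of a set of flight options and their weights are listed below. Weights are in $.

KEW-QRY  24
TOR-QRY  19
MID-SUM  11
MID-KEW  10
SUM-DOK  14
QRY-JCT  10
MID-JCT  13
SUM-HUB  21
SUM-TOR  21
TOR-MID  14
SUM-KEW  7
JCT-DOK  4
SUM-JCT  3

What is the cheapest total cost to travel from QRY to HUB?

Running Dijkstra from QRY:
QRY: 0
JCT: 10  (via QRY)
SUM: 13  (via JCT)
DOK: 14  (via JCT)
TOR: 19  (via QRY)
KEW: 20  (via SUM)
MID: 23  (via JCT)
HUB: 34  (via SUM)
Shortest route: QRY–JCT–SUM–HUB = $34.

$34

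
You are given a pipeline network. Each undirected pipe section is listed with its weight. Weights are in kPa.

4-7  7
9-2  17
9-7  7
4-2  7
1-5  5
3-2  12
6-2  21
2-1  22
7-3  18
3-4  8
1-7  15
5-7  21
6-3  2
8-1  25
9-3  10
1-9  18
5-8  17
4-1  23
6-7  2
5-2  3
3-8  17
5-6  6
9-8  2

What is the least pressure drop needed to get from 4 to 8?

Compare a few routes:
4 - 7 - 9 - 8: 7+7+2 = 16
4 - 3 - 9 - 8: 8+10+2 = 20
4 - 3 - 6 - 7 - 9 - 8: 8+2+2+7+2 = 21
4 - 7 - 6 - 3 - 9 - 8: 7+2+2+10+2 = 23
Cheapest is 4 - 7 - 9 - 8 at 16 kPa.

16 kPa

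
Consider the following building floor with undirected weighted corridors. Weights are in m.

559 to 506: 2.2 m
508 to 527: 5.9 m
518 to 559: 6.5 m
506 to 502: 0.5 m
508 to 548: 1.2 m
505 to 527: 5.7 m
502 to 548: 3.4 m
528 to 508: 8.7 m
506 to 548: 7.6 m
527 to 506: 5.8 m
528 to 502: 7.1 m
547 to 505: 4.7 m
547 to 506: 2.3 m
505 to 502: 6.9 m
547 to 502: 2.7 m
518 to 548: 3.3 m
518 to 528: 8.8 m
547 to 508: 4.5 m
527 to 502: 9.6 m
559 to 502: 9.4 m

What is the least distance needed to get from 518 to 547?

9 m

Shortest distances from 518:
518: 0
548: 3.3  (via 518)
508: 4.5  (via 548)
559: 6.5  (via 518)
502: 6.7  (via 548)
506: 7.2  (via 502)
528: 8.8  (via 518)
547: 9  (via 508)
Shortest route: 518 → 548 → 508 → 547 = 9 m.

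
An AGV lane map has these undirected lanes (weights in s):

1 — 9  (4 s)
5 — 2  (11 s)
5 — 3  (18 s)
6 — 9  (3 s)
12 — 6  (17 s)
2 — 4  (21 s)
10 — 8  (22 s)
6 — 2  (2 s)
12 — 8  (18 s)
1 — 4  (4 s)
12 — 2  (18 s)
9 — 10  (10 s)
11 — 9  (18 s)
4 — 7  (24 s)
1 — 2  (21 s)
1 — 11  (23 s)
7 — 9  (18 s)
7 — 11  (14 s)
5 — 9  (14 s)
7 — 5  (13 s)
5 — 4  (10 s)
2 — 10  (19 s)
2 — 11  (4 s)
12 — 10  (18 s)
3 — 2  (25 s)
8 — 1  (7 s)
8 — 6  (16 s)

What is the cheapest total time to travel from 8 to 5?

Settle nodes by increasing distance from 8:
8: 0
1: 7  (via 8)
4: 11  (via 1)
9: 11  (via 1)
6: 14  (via 9)
2: 16  (via 6)
12: 18  (via 8)
11: 20  (via 2)
5: 21  (via 4)
Shortest route: 8–1–4–5 = 21 s.

21 s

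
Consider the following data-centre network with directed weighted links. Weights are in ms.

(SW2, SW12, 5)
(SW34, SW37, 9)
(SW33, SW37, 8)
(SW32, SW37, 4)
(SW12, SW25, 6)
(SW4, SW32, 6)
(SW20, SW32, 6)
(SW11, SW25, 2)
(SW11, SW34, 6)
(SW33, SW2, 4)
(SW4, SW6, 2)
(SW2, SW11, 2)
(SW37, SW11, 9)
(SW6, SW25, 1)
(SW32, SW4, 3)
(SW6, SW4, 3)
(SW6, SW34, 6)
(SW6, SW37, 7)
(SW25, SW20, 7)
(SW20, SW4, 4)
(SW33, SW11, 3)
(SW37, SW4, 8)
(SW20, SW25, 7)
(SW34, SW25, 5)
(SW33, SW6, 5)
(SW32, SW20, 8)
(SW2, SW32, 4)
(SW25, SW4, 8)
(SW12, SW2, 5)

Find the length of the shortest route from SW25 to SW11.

Candidate routes:
SW25–SW4–SW32–SW37–SW11: 8+6+4+9 = 27
SW25–SW20–SW4–SW6–SW37–SW11: 7+4+2+7+9 = 29
SW25–SW4–SW6–SW37–SW11: 8+2+7+9 = 26
The minimum is 26 ms via SW25–SW4–SW6–SW37–SW11.

26 ms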